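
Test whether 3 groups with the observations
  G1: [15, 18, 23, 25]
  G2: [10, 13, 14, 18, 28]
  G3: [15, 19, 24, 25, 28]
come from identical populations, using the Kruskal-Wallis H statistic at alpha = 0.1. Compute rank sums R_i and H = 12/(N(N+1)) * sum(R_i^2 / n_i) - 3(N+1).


Step 1: Combine all N = 14 observations and assign midranks.
sorted (value, group, rank): (10,G2,1), (13,G2,2), (14,G2,3), (15,G1,4.5), (15,G3,4.5), (18,G1,6.5), (18,G2,6.5), (19,G3,8), (23,G1,9), (24,G3,10), (25,G1,11.5), (25,G3,11.5), (28,G2,13.5), (28,G3,13.5)
Step 2: Sum ranks within each group.
R_1 = 31.5 (n_1 = 4)
R_2 = 26 (n_2 = 5)
R_3 = 47.5 (n_3 = 5)
Step 3: H = 12/(N(N+1)) * sum(R_i^2/n_i) - 3(N+1)
     = 12/(14*15) * (31.5^2/4 + 26^2/5 + 47.5^2/5) - 3*15
     = 0.057143 * 834.513 - 45
     = 2.686429.
Step 4: Ties present; correction factor C = 1 - 24/(14^3 - 14) = 0.991209. Corrected H = 2.686429 / 0.991209 = 2.710255.
Step 5: Under H0, H ~ chi^2(2); p-value = 0.257914.
Step 6: alpha = 0.1. fail to reject H0.

H = 2.7103, df = 2, p = 0.257914, fail to reject H0.


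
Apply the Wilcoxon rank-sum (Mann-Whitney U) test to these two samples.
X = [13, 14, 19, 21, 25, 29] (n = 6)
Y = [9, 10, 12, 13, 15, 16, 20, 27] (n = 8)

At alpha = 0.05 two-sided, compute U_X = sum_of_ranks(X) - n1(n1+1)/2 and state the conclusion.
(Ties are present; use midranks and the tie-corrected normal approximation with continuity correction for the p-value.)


Step 1: Combine and sort all 14 observations; assign midranks.
sorted (value, group): (9,Y), (10,Y), (12,Y), (13,X), (13,Y), (14,X), (15,Y), (16,Y), (19,X), (20,Y), (21,X), (25,X), (27,Y), (29,X)
ranks: 9->1, 10->2, 12->3, 13->4.5, 13->4.5, 14->6, 15->7, 16->8, 19->9, 20->10, 21->11, 25->12, 27->13, 29->14
Step 2: Rank sum for X: R1 = 4.5 + 6 + 9 + 11 + 12 + 14 = 56.5.
Step 3: U_X = R1 - n1(n1+1)/2 = 56.5 - 6*7/2 = 56.5 - 21 = 35.5.
       U_Y = n1*n2 - U_X = 48 - 35.5 = 12.5.
Step 4: Ties are present, so use the tie-corrected normal approximation (with continuity correction) for the p-value.
Step 5: p-value = 0.155126; compare to alpha = 0.05. fail to reject H0.

U_X = 35.5, p = 0.155126, fail to reject H0 at alpha = 0.05.


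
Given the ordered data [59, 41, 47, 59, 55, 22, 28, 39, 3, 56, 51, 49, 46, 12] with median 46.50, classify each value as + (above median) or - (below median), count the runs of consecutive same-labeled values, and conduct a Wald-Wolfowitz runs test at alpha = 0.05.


Step 1: Compute median = 46.50; label A = above, B = below.
Labels in order: ABAAABBBBAAABB  (n_A = 7, n_B = 7)
Step 2: Count runs R = 6.
Step 3: Under H0 (random ordering), E[R] = 2*n_A*n_B/(n_A+n_B) + 1 = 2*7*7/14 + 1 = 8.0000.
        Var[R] = 2*n_A*n_B*(2*n_A*n_B - n_A - n_B) / ((n_A+n_B)^2 * (n_A+n_B-1)) = 8232/2548 = 3.2308.
        SD[R] = 1.7974.
Step 4: Continuity-corrected z = (R + 0.5 - E[R]) / SD[R] = (6 + 0.5 - 8.0000) / 1.7974 = -0.8345.
Step 5: Two-sided p-value via normal approximation = 2*(1 - Phi(|z|)) = 0.403986.
Step 6: alpha = 0.05. fail to reject H0.

R = 6, z = -0.8345, p = 0.403986, fail to reject H0.


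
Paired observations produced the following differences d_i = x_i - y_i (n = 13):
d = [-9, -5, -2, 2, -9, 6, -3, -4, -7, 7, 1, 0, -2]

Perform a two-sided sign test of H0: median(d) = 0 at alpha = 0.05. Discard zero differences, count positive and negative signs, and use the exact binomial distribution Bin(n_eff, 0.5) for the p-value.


Step 1: Discard zero differences. Original n = 13; n_eff = number of nonzero differences = 12.
Nonzero differences (with sign): -9, -5, -2, +2, -9, +6, -3, -4, -7, +7, +1, -2
Step 2: Count signs: positive = 4, negative = 8.
Step 3: Under H0: P(positive) = 0.5, so the number of positives S ~ Bin(12, 0.5).
Step 4: Two-sided exact p-value = sum of Bin(12,0.5) probabilities at or below the observed probability = 0.387695.
Step 5: alpha = 0.05. fail to reject H0.

n_eff = 12, pos = 4, neg = 8, p = 0.387695, fail to reject H0.


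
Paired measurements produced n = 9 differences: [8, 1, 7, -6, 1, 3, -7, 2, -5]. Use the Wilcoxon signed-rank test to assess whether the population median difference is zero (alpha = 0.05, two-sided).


Step 1: Drop any zero differences (none here) and take |d_i|.
|d| = [8, 1, 7, 6, 1, 3, 7, 2, 5]
Step 2: Midrank |d_i| (ties get averaged ranks).
ranks: |8|->9, |1|->1.5, |7|->7.5, |6|->6, |1|->1.5, |3|->4, |7|->7.5, |2|->3, |5|->5
Step 3: Attach original signs; sum ranks with positive sign and with negative sign.
W+ = 9 + 1.5 + 7.5 + 1.5 + 4 + 3 = 26.5
W- = 6 + 7.5 + 5 = 18.5
(Check: W+ + W- = 45 should equal n(n+1)/2 = 45.)
Step 4: Test statistic W = min(W+, W-) = 18.5.
Step 5: Ties in |d|, so use the tie-corrected normal approximation.
        E[W] = n(n+1)/4 = 9*10/4 = 22.5.
        Tie groups: |d|=1 (t=2), |d|=7 (t=2); sum(t^3 - t) = 12.
        Var[W] = n(n+1)(2n+1)/24 - sum(t^3-t)/48 = 1710/24 - 12/48 = 71.
        z = (W - E[W]) / sqrt(Var[W]) = (18.5 - 22.5) / 8.4261 = -0.4747.
        Two-sided p = 2*Phi(z) = 0.634992.
Step 6: alpha = 0.05. fail to reject H0.

W+ = 26.5, W- = 18.5, W = min = 18.5, p = 0.634992, fail to reject H0.


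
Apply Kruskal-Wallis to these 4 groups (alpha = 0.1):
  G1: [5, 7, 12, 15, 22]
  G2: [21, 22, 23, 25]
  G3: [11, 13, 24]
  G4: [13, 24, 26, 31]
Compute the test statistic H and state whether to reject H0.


Step 1: Combine all N = 16 observations and assign midranks.
sorted (value, group, rank): (5,G1,1), (7,G1,2), (11,G3,3), (12,G1,4), (13,G3,5.5), (13,G4,5.5), (15,G1,7), (21,G2,8), (22,G1,9.5), (22,G2,9.5), (23,G2,11), (24,G3,12.5), (24,G4,12.5), (25,G2,14), (26,G4,15), (31,G4,16)
Step 2: Sum ranks within each group.
R_1 = 23.5 (n_1 = 5)
R_2 = 42.5 (n_2 = 4)
R_3 = 21 (n_3 = 3)
R_4 = 49 (n_4 = 4)
Step 3: H = 12/(N(N+1)) * sum(R_i^2/n_i) - 3(N+1)
     = 12/(16*17) * (23.5^2/5 + 42.5^2/4 + 21^2/3 + 49^2/4) - 3*17
     = 0.044118 * 1309.26 - 51
     = 6.761581.
Step 4: Ties present; correction factor C = 1 - 18/(16^3 - 16) = 0.995588. Corrected H = 6.761581 / 0.995588 = 6.791544.
Step 5: Under H0, H ~ chi^2(3); p-value = 0.078847.
Step 6: alpha = 0.1. reject H0.

H = 6.7915, df = 3, p = 0.078847, reject H0.


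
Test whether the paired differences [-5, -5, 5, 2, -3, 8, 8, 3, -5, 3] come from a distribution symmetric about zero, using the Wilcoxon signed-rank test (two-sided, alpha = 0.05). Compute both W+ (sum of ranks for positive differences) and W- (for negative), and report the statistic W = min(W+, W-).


Step 1: Drop any zero differences (none here) and take |d_i|.
|d| = [5, 5, 5, 2, 3, 8, 8, 3, 5, 3]
Step 2: Midrank |d_i| (ties get averaged ranks).
ranks: |5|->6.5, |5|->6.5, |5|->6.5, |2|->1, |3|->3, |8|->9.5, |8|->9.5, |3|->3, |5|->6.5, |3|->3
Step 3: Attach original signs; sum ranks with positive sign and with negative sign.
W+ = 6.5 + 1 + 9.5 + 9.5 + 3 + 3 = 32.5
W- = 6.5 + 6.5 + 3 + 6.5 = 22.5
(Check: W+ + W- = 55 should equal n(n+1)/2 = 55.)
Step 4: Test statistic W = min(W+, W-) = 22.5.
Step 5: Ties in |d|, so use the tie-corrected normal approximation.
        E[W] = n(n+1)/4 = 10*11/4 = 27.5.
        Tie groups: |d|=3 (t=3), |d|=5 (t=4), |d|=8 (t=2); sum(t^3 - t) = 90.
        Var[W] = n(n+1)(2n+1)/24 - sum(t^3-t)/48 = 2310/24 - 90/48 = 94.375.
        z = (W - E[W]) / sqrt(Var[W]) = (22.5 - 27.5) / 9.7147 = -0.5147.
        Two-sided p = 2*Phi(z) = 0.606773.
Step 6: alpha = 0.05. fail to reject H0.

W+ = 32.5, W- = 22.5, W = min = 22.5, p = 0.606773, fail to reject H0.


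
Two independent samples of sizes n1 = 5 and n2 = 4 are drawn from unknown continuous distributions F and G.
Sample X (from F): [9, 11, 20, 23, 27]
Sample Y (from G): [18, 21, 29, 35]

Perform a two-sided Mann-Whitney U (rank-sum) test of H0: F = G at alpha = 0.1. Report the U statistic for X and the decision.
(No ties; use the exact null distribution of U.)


Step 1: Combine and sort all 9 observations; assign midranks.
sorted (value, group): (9,X), (11,X), (18,Y), (20,X), (21,Y), (23,X), (27,X), (29,Y), (35,Y)
ranks: 9->1, 11->2, 18->3, 20->4, 21->5, 23->6, 27->7, 29->8, 35->9
Step 2: Rank sum for X: R1 = 1 + 2 + 4 + 6 + 7 = 20.
Step 3: U_X = R1 - n1(n1+1)/2 = 20 - 5*6/2 = 20 - 15 = 5.
       U_Y = n1*n2 - U_X = 20 - 5 = 15.
Step 4: No ties, so the exact null distribution of U (based on enumerating the C(9,5) = 126 equally likely rank assignments) gives the two-sided p-value.
Step 5: p-value = 0.285714; compare to alpha = 0.1. fail to reject H0.

U_X = 5, p = 0.285714, fail to reject H0 at alpha = 0.1.


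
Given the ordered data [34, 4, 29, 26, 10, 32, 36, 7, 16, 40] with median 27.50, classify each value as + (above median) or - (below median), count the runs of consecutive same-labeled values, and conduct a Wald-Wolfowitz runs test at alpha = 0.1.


Step 1: Compute median = 27.50; label A = above, B = below.
Labels in order: ABABBAABBA  (n_A = 5, n_B = 5)
Step 2: Count runs R = 7.
Step 3: Under H0 (random ordering), E[R] = 2*n_A*n_B/(n_A+n_B) + 1 = 2*5*5/10 + 1 = 6.0000.
        Var[R] = 2*n_A*n_B*(2*n_A*n_B - n_A - n_B) / ((n_A+n_B)^2 * (n_A+n_B-1)) = 2000/900 = 2.2222.
        SD[R] = 1.4907.
Step 4: Continuity-corrected z = (R - 0.5 - E[R]) / SD[R] = (7 - 0.5 - 6.0000) / 1.4907 = 0.3354.
Step 5: Two-sided p-value via normal approximation = 2*(1 - Phi(|z|)) = 0.737316.
Step 6: alpha = 0.1. fail to reject H0.

R = 7, z = 0.3354, p = 0.737316, fail to reject H0.


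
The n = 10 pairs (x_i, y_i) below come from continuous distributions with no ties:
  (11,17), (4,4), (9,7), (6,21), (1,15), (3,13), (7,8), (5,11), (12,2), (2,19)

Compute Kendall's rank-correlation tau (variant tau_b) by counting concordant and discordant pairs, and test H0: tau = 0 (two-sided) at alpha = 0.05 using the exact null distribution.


Step 1: Enumerate the 45 unordered pairs (i,j) with i<j and classify each by sign(x_j-x_i) * sign(y_j-y_i).
  (1,2):dx=-7,dy=-13->C; (1,3):dx=-2,dy=-10->C; (1,4):dx=-5,dy=+4->D; (1,5):dx=-10,dy=-2->C
  (1,6):dx=-8,dy=-4->C; (1,7):dx=-4,dy=-9->C; (1,8):dx=-6,dy=-6->C; (1,9):dx=+1,dy=-15->D
  (1,10):dx=-9,dy=+2->D; (2,3):dx=+5,dy=+3->C; (2,4):dx=+2,dy=+17->C; (2,5):dx=-3,dy=+11->D
  (2,6):dx=-1,dy=+9->D; (2,7):dx=+3,dy=+4->C; (2,8):dx=+1,dy=+7->C; (2,9):dx=+8,dy=-2->D
  (2,10):dx=-2,dy=+15->D; (3,4):dx=-3,dy=+14->D; (3,5):dx=-8,dy=+8->D; (3,6):dx=-6,dy=+6->D
  (3,7):dx=-2,dy=+1->D; (3,8):dx=-4,dy=+4->D; (3,9):dx=+3,dy=-5->D; (3,10):dx=-7,dy=+12->D
  (4,5):dx=-5,dy=-6->C; (4,6):dx=-3,dy=-8->C; (4,7):dx=+1,dy=-13->D; (4,8):dx=-1,dy=-10->C
  (4,9):dx=+6,dy=-19->D; (4,10):dx=-4,dy=-2->C; (5,6):dx=+2,dy=-2->D; (5,7):dx=+6,dy=-7->D
  (5,8):dx=+4,dy=-4->D; (5,9):dx=+11,dy=-13->D; (5,10):dx=+1,dy=+4->C; (6,7):dx=+4,dy=-5->D
  (6,8):dx=+2,dy=-2->D; (6,9):dx=+9,dy=-11->D; (6,10):dx=-1,dy=+6->D; (7,8):dx=-2,dy=+3->D
  (7,9):dx=+5,dy=-6->D; (7,10):dx=-5,dy=+11->D; (8,9):dx=+7,dy=-9->D; (8,10):dx=-3,dy=+8->D
  (9,10):dx=-10,dy=+17->D
Step 2: C = 15, D = 30, total pairs = 45.
Step 3: tau = (C - D)/(n(n-1)/2) = (15 - 30)/45 = -0.333333.
Step 4: Exact two-sided p-value (enumerate n! = 3628800 permutations of y under H0): p = 0.216373.
Step 5: alpha = 0.05. fail to reject H0.

tau_b = -0.3333 (C=15, D=30), p = 0.216373, fail to reject H0.


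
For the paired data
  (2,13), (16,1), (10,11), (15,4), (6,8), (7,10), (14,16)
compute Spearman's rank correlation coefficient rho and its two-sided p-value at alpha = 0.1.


Step 1: Rank x and y separately (midranks; no ties here).
rank(x): 2->1, 16->7, 10->4, 15->6, 6->2, 7->3, 14->5
rank(y): 13->6, 1->1, 11->5, 4->2, 8->3, 10->4, 16->7
Step 2: d_i = R_x(i) - R_y(i); compute d_i^2.
  (1-6)^2=25, (7-1)^2=36, (4-5)^2=1, (6-2)^2=16, (2-3)^2=1, (3-4)^2=1, (5-7)^2=4
sum(d^2) = 84.
Step 3: rho = 1 - 6*84 / (7*(7^2 - 1)) = 1 - 504/336 = -0.500000.
Step 4: Under H0, t = rho * sqrt((n-2)/(1-rho^2)) = -1.2910 ~ t(5).
Step 5: Two-sided p-value from the t-distribution with 5 df = 0.253170.
Step 6: alpha = 0.1. fail to reject H0.

rho = -0.5000, p = 0.253170, fail to reject H0 at alpha = 0.1.


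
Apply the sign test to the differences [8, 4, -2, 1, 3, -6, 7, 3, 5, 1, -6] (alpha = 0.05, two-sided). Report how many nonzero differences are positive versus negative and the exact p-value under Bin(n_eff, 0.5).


Step 1: Discard zero differences. Original n = 11; n_eff = number of nonzero differences = 11.
Nonzero differences (with sign): +8, +4, -2, +1, +3, -6, +7, +3, +5, +1, -6
Step 2: Count signs: positive = 8, negative = 3.
Step 3: Under H0: P(positive) = 0.5, so the number of positives S ~ Bin(11, 0.5).
Step 4: Two-sided exact p-value = sum of Bin(11,0.5) probabilities at or below the observed probability = 0.226562.
Step 5: alpha = 0.05. fail to reject H0.

n_eff = 11, pos = 8, neg = 3, p = 0.226562, fail to reject H0.


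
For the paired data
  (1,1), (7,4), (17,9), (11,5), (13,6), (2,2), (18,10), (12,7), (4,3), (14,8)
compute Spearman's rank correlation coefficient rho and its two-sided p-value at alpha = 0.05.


Step 1: Rank x and y separately (midranks; no ties here).
rank(x): 1->1, 7->4, 17->9, 11->5, 13->7, 2->2, 18->10, 12->6, 4->3, 14->8
rank(y): 1->1, 4->4, 9->9, 5->5, 6->6, 2->2, 10->10, 7->7, 3->3, 8->8
Step 2: d_i = R_x(i) - R_y(i); compute d_i^2.
  (1-1)^2=0, (4-4)^2=0, (9-9)^2=0, (5-5)^2=0, (7-6)^2=1, (2-2)^2=0, (10-10)^2=0, (6-7)^2=1, (3-3)^2=0, (8-8)^2=0
sum(d^2) = 2.
Step 3: rho = 1 - 6*2 / (10*(10^2 - 1)) = 1 - 12/990 = 0.987879.
Step 4: Under H0, t = rho * sqrt((n-2)/(1-rho^2)) = 18.0003 ~ t(8).
Step 5: Two-sided p-value from the t-distribution with 8 df = 0.000000.
Step 6: alpha = 0.05. reject H0.

rho = 0.9879, p = 0.000000, reject H0 at alpha = 0.05.


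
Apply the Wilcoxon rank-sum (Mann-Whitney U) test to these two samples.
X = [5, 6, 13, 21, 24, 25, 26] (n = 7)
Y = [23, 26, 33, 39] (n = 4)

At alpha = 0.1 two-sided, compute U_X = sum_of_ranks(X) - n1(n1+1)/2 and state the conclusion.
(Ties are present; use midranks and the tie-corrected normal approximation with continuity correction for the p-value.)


Step 1: Combine and sort all 11 observations; assign midranks.
sorted (value, group): (5,X), (6,X), (13,X), (21,X), (23,Y), (24,X), (25,X), (26,X), (26,Y), (33,Y), (39,Y)
ranks: 5->1, 6->2, 13->3, 21->4, 23->5, 24->6, 25->7, 26->8.5, 26->8.5, 33->10, 39->11
Step 2: Rank sum for X: R1 = 1 + 2 + 3 + 4 + 6 + 7 + 8.5 = 31.5.
Step 3: U_X = R1 - n1(n1+1)/2 = 31.5 - 7*8/2 = 31.5 - 28 = 3.5.
       U_Y = n1*n2 - U_X = 28 - 3.5 = 24.5.
Step 4: Ties are present, so use the tie-corrected normal approximation (with continuity correction) for the p-value.
Step 5: p-value = 0.058207; compare to alpha = 0.1. reject H0.

U_X = 3.5, p = 0.058207, reject H0 at alpha = 0.1.


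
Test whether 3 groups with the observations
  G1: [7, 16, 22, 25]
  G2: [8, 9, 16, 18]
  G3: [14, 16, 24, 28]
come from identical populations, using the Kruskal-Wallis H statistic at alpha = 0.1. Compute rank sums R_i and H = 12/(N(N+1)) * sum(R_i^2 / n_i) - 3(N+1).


Step 1: Combine all N = 12 observations and assign midranks.
sorted (value, group, rank): (7,G1,1), (8,G2,2), (9,G2,3), (14,G3,4), (16,G1,6), (16,G2,6), (16,G3,6), (18,G2,8), (22,G1,9), (24,G3,10), (25,G1,11), (28,G3,12)
Step 2: Sum ranks within each group.
R_1 = 27 (n_1 = 4)
R_2 = 19 (n_2 = 4)
R_3 = 32 (n_3 = 4)
Step 3: H = 12/(N(N+1)) * sum(R_i^2/n_i) - 3(N+1)
     = 12/(12*13) * (27^2/4 + 19^2/4 + 32^2/4) - 3*13
     = 0.076923 * 528.5 - 39
     = 1.653846.
Step 4: Ties present; correction factor C = 1 - 24/(12^3 - 12) = 0.986014. Corrected H = 1.653846 / 0.986014 = 1.677305.
Step 5: Under H0, H ~ chi^2(2); p-value = 0.432293.
Step 6: alpha = 0.1. fail to reject H0.

H = 1.6773, df = 2, p = 0.432293, fail to reject H0.


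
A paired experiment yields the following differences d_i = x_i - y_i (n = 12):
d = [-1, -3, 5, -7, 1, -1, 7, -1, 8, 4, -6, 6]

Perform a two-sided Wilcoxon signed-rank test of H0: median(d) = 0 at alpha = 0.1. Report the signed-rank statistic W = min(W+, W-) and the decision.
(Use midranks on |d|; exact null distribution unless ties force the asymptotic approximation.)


Step 1: Drop any zero differences (none here) and take |d_i|.
|d| = [1, 3, 5, 7, 1, 1, 7, 1, 8, 4, 6, 6]
Step 2: Midrank |d_i| (ties get averaged ranks).
ranks: |1|->2.5, |3|->5, |5|->7, |7|->10.5, |1|->2.5, |1|->2.5, |7|->10.5, |1|->2.5, |8|->12, |4|->6, |6|->8.5, |6|->8.5
Step 3: Attach original signs; sum ranks with positive sign and with negative sign.
W+ = 7 + 2.5 + 10.5 + 12 + 6 + 8.5 = 46.5
W- = 2.5 + 5 + 10.5 + 2.5 + 2.5 + 8.5 = 31.5
(Check: W+ + W- = 78 should equal n(n+1)/2 = 78.)
Step 4: Test statistic W = min(W+, W-) = 31.5.
Step 5: Ties in |d|, so use the tie-corrected normal approximation.
        E[W] = n(n+1)/4 = 12*13/4 = 39.
        Tie groups: |d|=1 (t=4), |d|=6 (t=2), |d|=7 (t=2); sum(t^3 - t) = 72.
        Var[W] = n(n+1)(2n+1)/24 - sum(t^3-t)/48 = 3900/24 - 72/48 = 161.
        z = (W - E[W]) / sqrt(Var[W]) = (31.5 - 39) / 12.6886 = -0.5911.
        Two-sided p = 2*Phi(z) = 0.554465.
Step 6: alpha = 0.1. fail to reject H0.

W+ = 46.5, W- = 31.5, W = min = 31.5, p = 0.554465, fail to reject H0.


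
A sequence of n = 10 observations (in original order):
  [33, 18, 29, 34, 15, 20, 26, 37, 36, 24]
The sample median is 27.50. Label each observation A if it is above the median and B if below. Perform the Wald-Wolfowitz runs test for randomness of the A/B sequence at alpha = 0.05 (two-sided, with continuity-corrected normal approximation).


Step 1: Compute median = 27.50; label A = above, B = below.
Labels in order: ABAABBBAAB  (n_A = 5, n_B = 5)
Step 2: Count runs R = 6.
Step 3: Under H0 (random ordering), E[R] = 2*n_A*n_B/(n_A+n_B) + 1 = 2*5*5/10 + 1 = 6.0000.
        Var[R] = 2*n_A*n_B*(2*n_A*n_B - n_A - n_B) / ((n_A+n_B)^2 * (n_A+n_B-1)) = 2000/900 = 2.2222.
        SD[R] = 1.4907.
Step 4: R = E[R], so z = 0 with no continuity correction.
Step 5: Two-sided p-value via normal approximation = 2*(1 - Phi(|z|)) = 1.000000.
Step 6: alpha = 0.05. fail to reject H0.

R = 6, z = 0.0000, p = 1.000000, fail to reject H0.


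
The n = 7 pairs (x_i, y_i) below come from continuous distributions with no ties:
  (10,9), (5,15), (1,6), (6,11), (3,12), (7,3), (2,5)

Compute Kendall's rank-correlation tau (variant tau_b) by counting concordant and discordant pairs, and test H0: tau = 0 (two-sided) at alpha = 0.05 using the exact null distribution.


Step 1: Enumerate the 21 unordered pairs (i,j) with i<j and classify each by sign(x_j-x_i) * sign(y_j-y_i).
  (1,2):dx=-5,dy=+6->D; (1,3):dx=-9,dy=-3->C; (1,4):dx=-4,dy=+2->D; (1,5):dx=-7,dy=+3->D
  (1,6):dx=-3,dy=-6->C; (1,7):dx=-8,dy=-4->C; (2,3):dx=-4,dy=-9->C; (2,4):dx=+1,dy=-4->D
  (2,5):dx=-2,dy=-3->C; (2,6):dx=+2,dy=-12->D; (2,7):dx=-3,dy=-10->C; (3,4):dx=+5,dy=+5->C
  (3,5):dx=+2,dy=+6->C; (3,6):dx=+6,dy=-3->D; (3,7):dx=+1,dy=-1->D; (4,5):dx=-3,dy=+1->D
  (4,6):dx=+1,dy=-8->D; (4,7):dx=-4,dy=-6->C; (5,6):dx=+4,dy=-9->D; (5,7):dx=-1,dy=-7->C
  (6,7):dx=-5,dy=+2->D
Step 2: C = 10, D = 11, total pairs = 21.
Step 3: tau = (C - D)/(n(n-1)/2) = (10 - 11)/21 = -0.047619.
Step 4: Exact two-sided p-value (enumerate n! = 5040 permutations of y under H0): p = 1.000000.
Step 5: alpha = 0.05. fail to reject H0.

tau_b = -0.0476 (C=10, D=11), p = 1.000000, fail to reject H0.


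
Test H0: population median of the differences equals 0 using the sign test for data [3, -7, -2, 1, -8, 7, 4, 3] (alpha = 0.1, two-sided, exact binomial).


Step 1: Discard zero differences. Original n = 8; n_eff = number of nonzero differences = 8.
Nonzero differences (with sign): +3, -7, -2, +1, -8, +7, +4, +3
Step 2: Count signs: positive = 5, negative = 3.
Step 3: Under H0: P(positive) = 0.5, so the number of positives S ~ Bin(8, 0.5).
Step 4: Two-sided exact p-value = sum of Bin(8,0.5) probabilities at or below the observed probability = 0.726562.
Step 5: alpha = 0.1. fail to reject H0.

n_eff = 8, pos = 5, neg = 3, p = 0.726562, fail to reject H0.


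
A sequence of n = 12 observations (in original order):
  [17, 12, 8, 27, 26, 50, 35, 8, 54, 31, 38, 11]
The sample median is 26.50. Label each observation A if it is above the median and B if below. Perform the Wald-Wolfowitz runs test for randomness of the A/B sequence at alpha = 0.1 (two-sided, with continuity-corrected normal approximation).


Step 1: Compute median = 26.50; label A = above, B = below.
Labels in order: BBBABAABAAAB  (n_A = 6, n_B = 6)
Step 2: Count runs R = 7.
Step 3: Under H0 (random ordering), E[R] = 2*n_A*n_B/(n_A+n_B) + 1 = 2*6*6/12 + 1 = 7.0000.
        Var[R] = 2*n_A*n_B*(2*n_A*n_B - n_A - n_B) / ((n_A+n_B)^2 * (n_A+n_B-1)) = 4320/1584 = 2.7273.
        SD[R] = 1.6514.
Step 4: R = E[R], so z = 0 with no continuity correction.
Step 5: Two-sided p-value via normal approximation = 2*(1 - Phi(|z|)) = 1.000000.
Step 6: alpha = 0.1. fail to reject H0.

R = 7, z = 0.0000, p = 1.000000, fail to reject H0.


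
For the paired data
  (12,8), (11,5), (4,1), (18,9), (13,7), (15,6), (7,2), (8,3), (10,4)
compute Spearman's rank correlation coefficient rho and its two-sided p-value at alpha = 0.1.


Step 1: Rank x and y separately (midranks; no ties here).
rank(x): 12->6, 11->5, 4->1, 18->9, 13->7, 15->8, 7->2, 8->3, 10->4
rank(y): 8->8, 5->5, 1->1, 9->9, 7->7, 6->6, 2->2, 3->3, 4->4
Step 2: d_i = R_x(i) - R_y(i); compute d_i^2.
  (6-8)^2=4, (5-5)^2=0, (1-1)^2=0, (9-9)^2=0, (7-7)^2=0, (8-6)^2=4, (2-2)^2=0, (3-3)^2=0, (4-4)^2=0
sum(d^2) = 8.
Step 3: rho = 1 - 6*8 / (9*(9^2 - 1)) = 1 - 48/720 = 0.933333.
Step 4: Under H0, t = rho * sqrt((n-2)/(1-rho^2)) = 6.8783 ~ t(7).
Step 5: Two-sided p-value from the t-distribution with 7 df = 0.000236.
Step 6: alpha = 0.1. reject H0.

rho = 0.9333, p = 0.000236, reject H0 at alpha = 0.1.


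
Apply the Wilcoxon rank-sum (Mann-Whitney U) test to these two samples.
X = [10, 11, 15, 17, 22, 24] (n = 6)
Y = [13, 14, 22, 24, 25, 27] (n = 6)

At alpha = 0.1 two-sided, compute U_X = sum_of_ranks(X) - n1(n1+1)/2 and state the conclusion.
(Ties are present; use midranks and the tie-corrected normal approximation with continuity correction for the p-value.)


Step 1: Combine and sort all 12 observations; assign midranks.
sorted (value, group): (10,X), (11,X), (13,Y), (14,Y), (15,X), (17,X), (22,X), (22,Y), (24,X), (24,Y), (25,Y), (27,Y)
ranks: 10->1, 11->2, 13->3, 14->4, 15->5, 17->6, 22->7.5, 22->7.5, 24->9.5, 24->9.5, 25->11, 27->12
Step 2: Rank sum for X: R1 = 1 + 2 + 5 + 6 + 7.5 + 9.5 = 31.
Step 3: U_X = R1 - n1(n1+1)/2 = 31 - 6*7/2 = 31 - 21 = 10.
       U_Y = n1*n2 - U_X = 36 - 10 = 26.
Step 4: Ties are present, so use the tie-corrected normal approximation (with continuity correction) for the p-value.
Step 5: p-value = 0.228133; compare to alpha = 0.1. fail to reject H0.

U_X = 10, p = 0.228133, fail to reject H0 at alpha = 0.1.


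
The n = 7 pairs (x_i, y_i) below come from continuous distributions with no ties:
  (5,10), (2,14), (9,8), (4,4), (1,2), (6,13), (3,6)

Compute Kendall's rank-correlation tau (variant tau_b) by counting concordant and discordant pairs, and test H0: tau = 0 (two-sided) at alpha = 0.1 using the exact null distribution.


Step 1: Enumerate the 21 unordered pairs (i,j) with i<j and classify each by sign(x_j-x_i) * sign(y_j-y_i).
  (1,2):dx=-3,dy=+4->D; (1,3):dx=+4,dy=-2->D; (1,4):dx=-1,dy=-6->C; (1,5):dx=-4,dy=-8->C
  (1,6):dx=+1,dy=+3->C; (1,7):dx=-2,dy=-4->C; (2,3):dx=+7,dy=-6->D; (2,4):dx=+2,dy=-10->D
  (2,5):dx=-1,dy=-12->C; (2,6):dx=+4,dy=-1->D; (2,7):dx=+1,dy=-8->D; (3,4):dx=-5,dy=-4->C
  (3,5):dx=-8,dy=-6->C; (3,6):dx=-3,dy=+5->D; (3,7):dx=-6,dy=-2->C; (4,5):dx=-3,dy=-2->C
  (4,6):dx=+2,dy=+9->C; (4,7):dx=-1,dy=+2->D; (5,6):dx=+5,dy=+11->C; (5,7):dx=+2,dy=+4->C
  (6,7):dx=-3,dy=-7->C
Step 2: C = 13, D = 8, total pairs = 21.
Step 3: tau = (C - D)/(n(n-1)/2) = (13 - 8)/21 = 0.238095.
Step 4: Exact two-sided p-value (enumerate n! = 5040 permutations of y under H0): p = 0.561905.
Step 5: alpha = 0.1. fail to reject H0.

tau_b = 0.2381 (C=13, D=8), p = 0.561905, fail to reject H0.


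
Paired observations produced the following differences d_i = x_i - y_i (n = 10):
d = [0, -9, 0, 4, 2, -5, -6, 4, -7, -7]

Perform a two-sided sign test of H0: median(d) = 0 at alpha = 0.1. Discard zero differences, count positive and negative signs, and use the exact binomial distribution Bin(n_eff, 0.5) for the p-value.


Step 1: Discard zero differences. Original n = 10; n_eff = number of nonzero differences = 8.
Nonzero differences (with sign): -9, +4, +2, -5, -6, +4, -7, -7
Step 2: Count signs: positive = 3, negative = 5.
Step 3: Under H0: P(positive) = 0.5, so the number of positives S ~ Bin(8, 0.5).
Step 4: Two-sided exact p-value = sum of Bin(8,0.5) probabilities at or below the observed probability = 0.726562.
Step 5: alpha = 0.1. fail to reject H0.

n_eff = 8, pos = 3, neg = 5, p = 0.726562, fail to reject H0.


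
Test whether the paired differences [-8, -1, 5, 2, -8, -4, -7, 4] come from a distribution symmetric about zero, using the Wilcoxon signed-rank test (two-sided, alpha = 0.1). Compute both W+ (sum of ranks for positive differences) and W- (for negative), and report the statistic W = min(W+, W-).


Step 1: Drop any zero differences (none here) and take |d_i|.
|d| = [8, 1, 5, 2, 8, 4, 7, 4]
Step 2: Midrank |d_i| (ties get averaged ranks).
ranks: |8|->7.5, |1|->1, |5|->5, |2|->2, |8|->7.5, |4|->3.5, |7|->6, |4|->3.5
Step 3: Attach original signs; sum ranks with positive sign and with negative sign.
W+ = 5 + 2 + 3.5 = 10.5
W- = 7.5 + 1 + 7.5 + 3.5 + 6 = 25.5
(Check: W+ + W- = 36 should equal n(n+1)/2 = 36.)
Step 4: Test statistic W = min(W+, W-) = 10.5.
Step 5: Ties in |d|, so use the tie-corrected normal approximation.
        E[W] = n(n+1)/4 = 8*9/4 = 18.
        Tie groups: |d|=4 (t=2), |d|=8 (t=2); sum(t^3 - t) = 12.
        Var[W] = n(n+1)(2n+1)/24 - sum(t^3-t)/48 = 1224/24 - 12/48 = 50.75.
        z = (W - E[W]) / sqrt(Var[W]) = (10.5 - 18) / 7.1239 = -1.0528.
        Two-sided p = 2*Phi(z) = 0.292436.
Step 6: alpha = 0.1. fail to reject H0.

W+ = 10.5, W- = 25.5, W = min = 10.5, p = 0.292436, fail to reject H0.


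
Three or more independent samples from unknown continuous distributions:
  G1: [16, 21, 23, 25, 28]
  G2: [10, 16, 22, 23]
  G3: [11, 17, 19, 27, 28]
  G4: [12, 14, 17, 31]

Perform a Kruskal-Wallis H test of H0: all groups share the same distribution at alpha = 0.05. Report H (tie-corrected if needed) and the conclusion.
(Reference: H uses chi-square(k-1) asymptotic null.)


Step 1: Combine all N = 18 observations and assign midranks.
sorted (value, group, rank): (10,G2,1), (11,G3,2), (12,G4,3), (14,G4,4), (16,G1,5.5), (16,G2,5.5), (17,G3,7.5), (17,G4,7.5), (19,G3,9), (21,G1,10), (22,G2,11), (23,G1,12.5), (23,G2,12.5), (25,G1,14), (27,G3,15), (28,G1,16.5), (28,G3,16.5), (31,G4,18)
Step 2: Sum ranks within each group.
R_1 = 58.5 (n_1 = 5)
R_2 = 30 (n_2 = 4)
R_3 = 50 (n_3 = 5)
R_4 = 32.5 (n_4 = 4)
Step 3: H = 12/(N(N+1)) * sum(R_i^2/n_i) - 3(N+1)
     = 12/(18*19) * (58.5^2/5 + 30^2/4 + 50^2/5 + 32.5^2/4) - 3*19
     = 0.035088 * 1673.51 - 57
     = 1.719737.
Step 4: Ties present; correction factor C = 1 - 24/(18^3 - 18) = 0.995872. Corrected H = 1.719737 / 0.995872 = 1.726865.
Step 5: Under H0, H ~ chi^2(3); p-value = 0.630978.
Step 6: alpha = 0.05. fail to reject H0.

H = 1.7269, df = 3, p = 0.630978, fail to reject H0.


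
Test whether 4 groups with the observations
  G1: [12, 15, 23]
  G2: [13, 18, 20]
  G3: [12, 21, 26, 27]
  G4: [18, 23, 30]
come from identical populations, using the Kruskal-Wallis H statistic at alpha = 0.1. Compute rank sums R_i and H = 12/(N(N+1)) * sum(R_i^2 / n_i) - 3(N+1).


Step 1: Combine all N = 13 observations and assign midranks.
sorted (value, group, rank): (12,G1,1.5), (12,G3,1.5), (13,G2,3), (15,G1,4), (18,G2,5.5), (18,G4,5.5), (20,G2,7), (21,G3,8), (23,G1,9.5), (23,G4,9.5), (26,G3,11), (27,G3,12), (30,G4,13)
Step 2: Sum ranks within each group.
R_1 = 15 (n_1 = 3)
R_2 = 15.5 (n_2 = 3)
R_3 = 32.5 (n_3 = 4)
R_4 = 28 (n_4 = 3)
Step 3: H = 12/(N(N+1)) * sum(R_i^2/n_i) - 3(N+1)
     = 12/(13*14) * (15^2/3 + 15.5^2/3 + 32.5^2/4 + 28^2/3) - 3*14
     = 0.065934 * 680.479 - 42
     = 2.866758.
Step 4: Ties present; correction factor C = 1 - 18/(13^3 - 13) = 0.991758. Corrected H = 2.866758 / 0.991758 = 2.890582.
Step 5: Under H0, H ~ chi^2(3); p-value = 0.408805.
Step 6: alpha = 0.1. fail to reject H0.

H = 2.8906, df = 3, p = 0.408805, fail to reject H0.


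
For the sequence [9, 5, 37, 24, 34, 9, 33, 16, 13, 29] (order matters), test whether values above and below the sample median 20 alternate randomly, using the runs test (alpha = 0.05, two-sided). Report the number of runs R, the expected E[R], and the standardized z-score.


Step 1: Compute median = 20; label A = above, B = below.
Labels in order: BBAAABABBA  (n_A = 5, n_B = 5)
Step 2: Count runs R = 6.
Step 3: Under H0 (random ordering), E[R] = 2*n_A*n_B/(n_A+n_B) + 1 = 2*5*5/10 + 1 = 6.0000.
        Var[R] = 2*n_A*n_B*(2*n_A*n_B - n_A - n_B) / ((n_A+n_B)^2 * (n_A+n_B-1)) = 2000/900 = 2.2222.
        SD[R] = 1.4907.
Step 4: R = E[R], so z = 0 with no continuity correction.
Step 5: Two-sided p-value via normal approximation = 2*(1 - Phi(|z|)) = 1.000000.
Step 6: alpha = 0.05. fail to reject H0.

R = 6, z = 0.0000, p = 1.000000, fail to reject H0.


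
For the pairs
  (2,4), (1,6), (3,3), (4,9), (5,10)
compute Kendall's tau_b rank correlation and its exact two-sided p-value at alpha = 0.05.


Step 1: Enumerate the 10 unordered pairs (i,j) with i<j and classify each by sign(x_j-x_i) * sign(y_j-y_i).
  (1,2):dx=-1,dy=+2->D; (1,3):dx=+1,dy=-1->D; (1,4):dx=+2,dy=+5->C; (1,5):dx=+3,dy=+6->C
  (2,3):dx=+2,dy=-3->D; (2,4):dx=+3,dy=+3->C; (2,5):dx=+4,dy=+4->C; (3,4):dx=+1,dy=+6->C
  (3,5):dx=+2,dy=+7->C; (4,5):dx=+1,dy=+1->C
Step 2: C = 7, D = 3, total pairs = 10.
Step 3: tau = (C - D)/(n(n-1)/2) = (7 - 3)/10 = 0.400000.
Step 4: Exact two-sided p-value (enumerate n! = 120 permutations of y under H0): p = 0.483333.
Step 5: alpha = 0.05. fail to reject H0.

tau_b = 0.4000 (C=7, D=3), p = 0.483333, fail to reject H0.


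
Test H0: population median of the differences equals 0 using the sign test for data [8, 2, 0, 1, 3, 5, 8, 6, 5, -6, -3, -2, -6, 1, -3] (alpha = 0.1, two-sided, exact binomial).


Step 1: Discard zero differences. Original n = 15; n_eff = number of nonzero differences = 14.
Nonzero differences (with sign): +8, +2, +1, +3, +5, +8, +6, +5, -6, -3, -2, -6, +1, -3
Step 2: Count signs: positive = 9, negative = 5.
Step 3: Under H0: P(positive) = 0.5, so the number of positives S ~ Bin(14, 0.5).
Step 4: Two-sided exact p-value = sum of Bin(14,0.5) probabilities at or below the observed probability = 0.423950.
Step 5: alpha = 0.1. fail to reject H0.

n_eff = 14, pos = 9, neg = 5, p = 0.423950, fail to reject H0.


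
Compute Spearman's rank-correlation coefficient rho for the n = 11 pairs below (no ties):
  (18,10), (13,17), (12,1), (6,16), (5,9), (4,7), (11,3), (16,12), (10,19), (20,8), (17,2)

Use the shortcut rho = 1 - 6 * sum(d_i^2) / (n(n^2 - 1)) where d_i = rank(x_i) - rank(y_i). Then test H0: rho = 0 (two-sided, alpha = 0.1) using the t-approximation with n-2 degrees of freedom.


Step 1: Rank x and y separately (midranks; no ties here).
rank(x): 18->10, 13->7, 12->6, 6->3, 5->2, 4->1, 11->5, 16->8, 10->4, 20->11, 17->9
rank(y): 10->7, 17->10, 1->1, 16->9, 9->6, 7->4, 3->3, 12->8, 19->11, 8->5, 2->2
Step 2: d_i = R_x(i) - R_y(i); compute d_i^2.
  (10-7)^2=9, (7-10)^2=9, (6-1)^2=25, (3-9)^2=36, (2-6)^2=16, (1-4)^2=9, (5-3)^2=4, (8-8)^2=0, (4-11)^2=49, (11-5)^2=36, (9-2)^2=49
sum(d^2) = 242.
Step 3: rho = 1 - 6*242 / (11*(11^2 - 1)) = 1 - 1452/1320 = -0.100000.
Step 4: Under H0, t = rho * sqrt((n-2)/(1-rho^2)) = -0.3015 ~ t(9).
Step 5: Two-sided p-value from the t-distribution with 9 df = 0.769875.
Step 6: alpha = 0.1. fail to reject H0.

rho = -0.1000, p = 0.769875, fail to reject H0 at alpha = 0.1.


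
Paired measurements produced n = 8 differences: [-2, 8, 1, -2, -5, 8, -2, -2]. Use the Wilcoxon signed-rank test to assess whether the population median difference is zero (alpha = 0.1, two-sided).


Step 1: Drop any zero differences (none here) and take |d_i|.
|d| = [2, 8, 1, 2, 5, 8, 2, 2]
Step 2: Midrank |d_i| (ties get averaged ranks).
ranks: |2|->3.5, |8|->7.5, |1|->1, |2|->3.5, |5|->6, |8|->7.5, |2|->3.5, |2|->3.5
Step 3: Attach original signs; sum ranks with positive sign and with negative sign.
W+ = 7.5 + 1 + 7.5 = 16
W- = 3.5 + 3.5 + 6 + 3.5 + 3.5 = 20
(Check: W+ + W- = 36 should equal n(n+1)/2 = 36.)
Step 4: Test statistic W = min(W+, W-) = 16.
Step 5: Ties in |d|, so use the tie-corrected normal approximation.
        E[W] = n(n+1)/4 = 8*9/4 = 18.
        Tie groups: |d|=2 (t=4), |d|=8 (t=2); sum(t^3 - t) = 66.
        Var[W] = n(n+1)(2n+1)/24 - sum(t^3-t)/48 = 1224/24 - 66/48 = 49.625.
        z = (W - E[W]) / sqrt(Var[W]) = (16 - 18) / 7.0445 = -0.2839.
        Two-sided p = 2*Phi(z) = 0.776480.
Step 6: alpha = 0.1. fail to reject H0.

W+ = 16, W- = 20, W = min = 16, p = 0.776480, fail to reject H0.


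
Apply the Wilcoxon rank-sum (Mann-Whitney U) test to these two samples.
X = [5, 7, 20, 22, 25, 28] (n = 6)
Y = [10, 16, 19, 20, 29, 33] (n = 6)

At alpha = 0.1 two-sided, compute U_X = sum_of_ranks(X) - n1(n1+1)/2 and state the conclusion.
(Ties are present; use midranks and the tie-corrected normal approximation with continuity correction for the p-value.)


Step 1: Combine and sort all 12 observations; assign midranks.
sorted (value, group): (5,X), (7,X), (10,Y), (16,Y), (19,Y), (20,X), (20,Y), (22,X), (25,X), (28,X), (29,Y), (33,Y)
ranks: 5->1, 7->2, 10->3, 16->4, 19->5, 20->6.5, 20->6.5, 22->8, 25->9, 28->10, 29->11, 33->12
Step 2: Rank sum for X: R1 = 1 + 2 + 6.5 + 8 + 9 + 10 = 36.5.
Step 3: U_X = R1 - n1(n1+1)/2 = 36.5 - 6*7/2 = 36.5 - 21 = 15.5.
       U_Y = n1*n2 - U_X = 36 - 15.5 = 20.5.
Step 4: Ties are present, so use the tie-corrected normal approximation (with continuity correction) for the p-value.
Step 5: p-value = 0.748349; compare to alpha = 0.1. fail to reject H0.

U_X = 15.5, p = 0.748349, fail to reject H0 at alpha = 0.1.


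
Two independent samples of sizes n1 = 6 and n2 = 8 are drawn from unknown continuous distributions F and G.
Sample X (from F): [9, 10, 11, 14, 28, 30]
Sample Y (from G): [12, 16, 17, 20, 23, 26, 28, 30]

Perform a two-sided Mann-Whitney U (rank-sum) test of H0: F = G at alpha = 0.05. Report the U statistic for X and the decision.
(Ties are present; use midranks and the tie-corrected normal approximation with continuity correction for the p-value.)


Step 1: Combine and sort all 14 observations; assign midranks.
sorted (value, group): (9,X), (10,X), (11,X), (12,Y), (14,X), (16,Y), (17,Y), (20,Y), (23,Y), (26,Y), (28,X), (28,Y), (30,X), (30,Y)
ranks: 9->1, 10->2, 11->3, 12->4, 14->5, 16->6, 17->7, 20->8, 23->9, 26->10, 28->11.5, 28->11.5, 30->13.5, 30->13.5
Step 2: Rank sum for X: R1 = 1 + 2 + 3 + 5 + 11.5 + 13.5 = 36.
Step 3: U_X = R1 - n1(n1+1)/2 = 36 - 6*7/2 = 36 - 21 = 15.
       U_Y = n1*n2 - U_X = 48 - 15 = 33.
Step 4: Ties are present, so use the tie-corrected normal approximation (with continuity correction) for the p-value.
Step 5: p-value = 0.271435; compare to alpha = 0.05. fail to reject H0.

U_X = 15, p = 0.271435, fail to reject H0 at alpha = 0.05.


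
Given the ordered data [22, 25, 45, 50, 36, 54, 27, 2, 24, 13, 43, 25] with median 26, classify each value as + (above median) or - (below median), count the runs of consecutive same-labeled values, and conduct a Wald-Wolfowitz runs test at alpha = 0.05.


Step 1: Compute median = 26; label A = above, B = below.
Labels in order: BBAAAAABBBAB  (n_A = 6, n_B = 6)
Step 2: Count runs R = 5.
Step 3: Under H0 (random ordering), E[R] = 2*n_A*n_B/(n_A+n_B) + 1 = 2*6*6/12 + 1 = 7.0000.
        Var[R] = 2*n_A*n_B*(2*n_A*n_B - n_A - n_B) / ((n_A+n_B)^2 * (n_A+n_B-1)) = 4320/1584 = 2.7273.
        SD[R] = 1.6514.
Step 4: Continuity-corrected z = (R + 0.5 - E[R]) / SD[R] = (5 + 0.5 - 7.0000) / 1.6514 = -0.9083.
Step 5: Two-sided p-value via normal approximation = 2*(1 - Phi(|z|)) = 0.363722.
Step 6: alpha = 0.05. fail to reject H0.

R = 5, z = -0.9083, p = 0.363722, fail to reject H0.


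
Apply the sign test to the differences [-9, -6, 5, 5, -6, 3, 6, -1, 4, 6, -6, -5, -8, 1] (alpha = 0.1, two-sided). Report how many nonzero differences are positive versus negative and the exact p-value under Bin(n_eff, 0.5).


Step 1: Discard zero differences. Original n = 14; n_eff = number of nonzero differences = 14.
Nonzero differences (with sign): -9, -6, +5, +5, -6, +3, +6, -1, +4, +6, -6, -5, -8, +1
Step 2: Count signs: positive = 7, negative = 7.
Step 3: Under H0: P(positive) = 0.5, so the number of positives S ~ Bin(14, 0.5).
Step 4: Two-sided exact p-value = sum of Bin(14,0.5) probabilities at or below the observed probability = 1.000000.
Step 5: alpha = 0.1. fail to reject H0.

n_eff = 14, pos = 7, neg = 7, p = 1.000000, fail to reject H0.


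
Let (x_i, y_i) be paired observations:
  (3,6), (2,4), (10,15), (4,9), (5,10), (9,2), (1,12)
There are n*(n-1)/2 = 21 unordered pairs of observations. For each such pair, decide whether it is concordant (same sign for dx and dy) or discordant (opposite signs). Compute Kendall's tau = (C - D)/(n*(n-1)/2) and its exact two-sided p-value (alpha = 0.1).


Step 1: Enumerate the 21 unordered pairs (i,j) with i<j and classify each by sign(x_j-x_i) * sign(y_j-y_i).
  (1,2):dx=-1,dy=-2->C; (1,3):dx=+7,dy=+9->C; (1,4):dx=+1,dy=+3->C; (1,5):dx=+2,dy=+4->C
  (1,6):dx=+6,dy=-4->D; (1,7):dx=-2,dy=+6->D; (2,3):dx=+8,dy=+11->C; (2,4):dx=+2,dy=+5->C
  (2,5):dx=+3,dy=+6->C; (2,6):dx=+7,dy=-2->D; (2,7):dx=-1,dy=+8->D; (3,4):dx=-6,dy=-6->C
  (3,5):dx=-5,dy=-5->C; (3,6):dx=-1,dy=-13->C; (3,7):dx=-9,dy=-3->C; (4,5):dx=+1,dy=+1->C
  (4,6):dx=+5,dy=-7->D; (4,7):dx=-3,dy=+3->D; (5,6):dx=+4,dy=-8->D; (5,7):dx=-4,dy=+2->D
  (6,7):dx=-8,dy=+10->D
Step 2: C = 12, D = 9, total pairs = 21.
Step 3: tau = (C - D)/(n(n-1)/2) = (12 - 9)/21 = 0.142857.
Step 4: Exact two-sided p-value (enumerate n! = 5040 permutations of y under H0): p = 0.772619.
Step 5: alpha = 0.1. fail to reject H0.

tau_b = 0.1429 (C=12, D=9), p = 0.772619, fail to reject H0.


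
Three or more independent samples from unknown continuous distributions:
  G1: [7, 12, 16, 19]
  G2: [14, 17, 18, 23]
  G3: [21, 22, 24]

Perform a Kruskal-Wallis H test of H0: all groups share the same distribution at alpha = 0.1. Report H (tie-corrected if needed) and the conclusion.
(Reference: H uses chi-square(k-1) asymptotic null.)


Step 1: Combine all N = 11 observations and assign midranks.
sorted (value, group, rank): (7,G1,1), (12,G1,2), (14,G2,3), (16,G1,4), (17,G2,5), (18,G2,6), (19,G1,7), (21,G3,8), (22,G3,9), (23,G2,10), (24,G3,11)
Step 2: Sum ranks within each group.
R_1 = 14 (n_1 = 4)
R_2 = 24 (n_2 = 4)
R_3 = 28 (n_3 = 3)
Step 3: H = 12/(N(N+1)) * sum(R_i^2/n_i) - 3(N+1)
     = 12/(11*12) * (14^2/4 + 24^2/4 + 28^2/3) - 3*12
     = 0.090909 * 454.333 - 36
     = 5.303030.
Step 4: No ties, so H is used without correction.
Step 5: Under H0, H ~ chi^2(2); p-value = 0.070544.
Step 6: alpha = 0.1. reject H0.

H = 5.3030, df = 2, p = 0.070544, reject H0.


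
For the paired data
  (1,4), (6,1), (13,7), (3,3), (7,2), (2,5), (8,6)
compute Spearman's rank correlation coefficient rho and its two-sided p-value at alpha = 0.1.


Step 1: Rank x and y separately (midranks; no ties here).
rank(x): 1->1, 6->4, 13->7, 3->3, 7->5, 2->2, 8->6
rank(y): 4->4, 1->1, 7->7, 3->3, 2->2, 5->5, 6->6
Step 2: d_i = R_x(i) - R_y(i); compute d_i^2.
  (1-4)^2=9, (4-1)^2=9, (7-7)^2=0, (3-3)^2=0, (5-2)^2=9, (2-5)^2=9, (6-6)^2=0
sum(d^2) = 36.
Step 3: rho = 1 - 6*36 / (7*(7^2 - 1)) = 1 - 216/336 = 0.357143.
Step 4: Under H0, t = rho * sqrt((n-2)/(1-rho^2)) = 0.8550 ~ t(5).
Step 5: Two-sided p-value from the t-distribution with 5 df = 0.431611.
Step 6: alpha = 0.1. fail to reject H0.

rho = 0.3571, p = 0.431611, fail to reject H0 at alpha = 0.1.


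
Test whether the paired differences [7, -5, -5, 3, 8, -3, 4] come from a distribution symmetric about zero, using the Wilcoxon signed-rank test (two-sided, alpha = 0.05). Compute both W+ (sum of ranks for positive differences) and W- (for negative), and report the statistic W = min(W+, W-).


Step 1: Drop any zero differences (none here) and take |d_i|.
|d| = [7, 5, 5, 3, 8, 3, 4]
Step 2: Midrank |d_i| (ties get averaged ranks).
ranks: |7|->6, |5|->4.5, |5|->4.5, |3|->1.5, |8|->7, |3|->1.5, |4|->3
Step 3: Attach original signs; sum ranks with positive sign and with negative sign.
W+ = 6 + 1.5 + 7 + 3 = 17.5
W- = 4.5 + 4.5 + 1.5 = 10.5
(Check: W+ + W- = 28 should equal n(n+1)/2 = 28.)
Step 4: Test statistic W = min(W+, W-) = 10.5.
Step 5: Ties in |d|, so use the tie-corrected normal approximation.
        E[W] = n(n+1)/4 = 7*8/4 = 14.
        Tie groups: |d|=3 (t=2), |d|=5 (t=2); sum(t^3 - t) = 12.
        Var[W] = n(n+1)(2n+1)/24 - sum(t^3-t)/48 = 840/24 - 12/48 = 34.75.
        z = (W - E[W]) / sqrt(Var[W]) = (10.5 - 14) / 5.8949 = -0.5937.
        Two-sided p = 2*Phi(z) = 0.552691.
Step 6: alpha = 0.05. fail to reject H0.

W+ = 17.5, W- = 10.5, W = min = 10.5, p = 0.552691, fail to reject H0.
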